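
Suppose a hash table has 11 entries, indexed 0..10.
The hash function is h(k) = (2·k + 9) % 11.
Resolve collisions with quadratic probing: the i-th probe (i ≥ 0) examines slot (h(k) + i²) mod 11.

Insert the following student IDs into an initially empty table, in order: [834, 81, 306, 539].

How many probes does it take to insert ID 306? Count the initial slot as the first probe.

834: h=5 -> slot 5
81: h=6 -> slot 6
306: h=5, probe 5,6,9 -> slot 9
539: h=9, probe 9,10 -> slot 10
Table: [., ., ., ., ., 834, 81, ., ., 306, 539]

3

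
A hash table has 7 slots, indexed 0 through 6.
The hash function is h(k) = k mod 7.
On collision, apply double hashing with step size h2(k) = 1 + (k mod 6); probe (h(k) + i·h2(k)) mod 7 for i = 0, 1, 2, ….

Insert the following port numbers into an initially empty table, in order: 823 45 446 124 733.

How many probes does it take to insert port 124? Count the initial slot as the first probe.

Insert 823: h=4, slot 4 empty → index 4.
Insert 45: h=3, slot 3 empty → index 3.
Insert 446: h=5, slot 5 empty → index 5.
Insert 124: h=5, h2=5, slots 5,3 occupied → index 1.
Insert 733: h=5, h2=2, slot 5 occupied → index 0.
Table: [733, 124, _, 45, 823, 446, _]

3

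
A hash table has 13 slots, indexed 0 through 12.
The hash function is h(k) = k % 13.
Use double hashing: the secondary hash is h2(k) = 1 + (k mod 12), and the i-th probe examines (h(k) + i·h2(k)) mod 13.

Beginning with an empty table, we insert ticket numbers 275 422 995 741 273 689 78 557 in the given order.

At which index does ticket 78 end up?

275 hashes to 2; slot 2 is free => place at 2.
422 hashes to 6; slot 6 is free => place at 6.
995 hashes to 7; slot 7 is free => place at 7.
741 hashes to 0; slot 0 is free => place at 0.
273 hashes to 0, h2=10; 0 taken => place at 10.
689 hashes to 0, h2=6; 0,6 taken => place at 12.
78 hashes to 0, h2=7; 0,7 taken => place at 1.
557 hashes to 11; slot 11 is free => place at 11.
Table: [741, 78, 275, _, _, _, 422, 995, _, _, 273, 557, 689]

1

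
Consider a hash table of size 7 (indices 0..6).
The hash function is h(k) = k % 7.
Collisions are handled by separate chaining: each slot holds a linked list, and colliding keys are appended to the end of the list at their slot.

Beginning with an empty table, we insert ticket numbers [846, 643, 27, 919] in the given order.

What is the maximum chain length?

846 → bucket 6
643 → bucket 6 (collision)
27 → bucket 6 (collision)
919 → bucket 2
Final buckets:
0: -
1: -
2: 919
3: -
4: -
5: -
6: 846 -> 643 -> 27

3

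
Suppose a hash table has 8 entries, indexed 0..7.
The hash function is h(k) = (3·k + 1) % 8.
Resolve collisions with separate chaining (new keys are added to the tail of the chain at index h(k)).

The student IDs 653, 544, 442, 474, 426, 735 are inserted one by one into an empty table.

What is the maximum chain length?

653 -> bucket 0
544 -> bucket 1
442 -> bucket 7
474 -> bucket 7 (collision)
426 -> bucket 7 (collision)
735 -> bucket 6
Final buckets:
0: 653
1: 544
2: -
3: -
4: -
5: -
6: 735
7: 442 -> 474 -> 426

3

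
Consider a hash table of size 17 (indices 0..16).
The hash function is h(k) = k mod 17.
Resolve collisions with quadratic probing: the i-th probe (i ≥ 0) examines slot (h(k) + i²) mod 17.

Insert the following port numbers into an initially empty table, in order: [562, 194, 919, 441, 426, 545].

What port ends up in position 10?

Insert 562: h=1, slot 1 empty -> index 1.
Insert 194: h=7, slot 7 empty -> index 7.
Insert 919: h=1, slot 1 occupied -> index 2.
Insert 441: h=16, slot 16 empty -> index 16.
Insert 426: h=1, slots 1,2 occupied -> index 5.
Insert 545: h=1, slots 1,2,5 occupied -> index 10.
Table: [-, 562, 919, -, -, 426, -, 194, -, -, 545, -, -, -, -, -, 441]

545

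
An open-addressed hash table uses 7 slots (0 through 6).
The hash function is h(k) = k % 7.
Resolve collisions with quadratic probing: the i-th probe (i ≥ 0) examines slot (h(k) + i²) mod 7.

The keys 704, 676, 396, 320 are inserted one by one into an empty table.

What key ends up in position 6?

320

Insert 704: h=4, slot 4 empty -> index 4.
Insert 676: h=4, slot 4 occupied -> index 5.
Insert 396: h=4, slots 4,5 occupied -> index 1.
Insert 320: h=5, slot 5 occupied -> index 6.
Table: [∅, 396, ∅, ∅, 704, 676, 320]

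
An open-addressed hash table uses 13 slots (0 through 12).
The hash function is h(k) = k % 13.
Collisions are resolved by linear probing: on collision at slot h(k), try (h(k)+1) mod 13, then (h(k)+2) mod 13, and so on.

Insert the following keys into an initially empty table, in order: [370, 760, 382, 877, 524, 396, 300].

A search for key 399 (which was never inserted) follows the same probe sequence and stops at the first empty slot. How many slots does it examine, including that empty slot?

2

Insert 370: h=6, slot 6 empty → index 6.
Insert 760: h=6, slot 6 occupied → index 7.
Insert 382: h=5, slot 5 empty → index 5.
Insert 877: h=6, slots 6,7 occupied → index 8.
Insert 524: h=4, slot 4 empty → index 4.
Insert 396: h=6, slots 6,7,8 occupied → index 9.
Insert 300: h=1, slot 1 empty → index 1.
Table: [—, 300, —, —, 524, 382, 370, 760, 877, 396, —, —, —]
Lookup 399: h=9, probe 9,10 → slot 10 empty, not found.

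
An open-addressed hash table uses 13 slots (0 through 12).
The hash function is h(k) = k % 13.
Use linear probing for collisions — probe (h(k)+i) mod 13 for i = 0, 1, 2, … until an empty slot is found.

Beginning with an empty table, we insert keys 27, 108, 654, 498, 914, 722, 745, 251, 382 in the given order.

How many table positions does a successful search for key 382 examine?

27 hashes to 1; slot 1 is free => place at 1.
108 hashes to 4; slot 4 is free => place at 4.
654 hashes to 4; 4 taken => place at 5.
498 hashes to 4; 4,5 taken => place at 6.
914 hashes to 4; 4,5,6 taken => place at 7.
722 hashes to 7; 7 taken => place at 8.
745 hashes to 4; 4,5,6,7,8 taken => place at 9.
251 hashes to 4; 4,5,6,7,8,9 taken => place at 10.
382 hashes to 5; 5,6,7,8,9,10 taken => place at 11.
Table: [-, 27, -, -, 108, 654, 498, 914, 722, 745, 251, 382, -]
Lookup 382: h=5, probe 5,6,7,8,9,10,11 → found at 11.

7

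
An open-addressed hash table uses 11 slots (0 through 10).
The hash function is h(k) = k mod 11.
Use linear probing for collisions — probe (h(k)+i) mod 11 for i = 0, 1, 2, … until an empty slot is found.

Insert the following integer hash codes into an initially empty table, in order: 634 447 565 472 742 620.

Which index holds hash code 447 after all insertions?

634: h=7 => slot 7
447: h=7, probe 7,8 => slot 8
565: h=4 => slot 4
472: h=10 => slot 10
742: h=5 => slot 5
620: h=4, probe 4,5,6 => slot 6
Table: [., ., ., ., 565, 742, 620, 634, 447, ., 472]

8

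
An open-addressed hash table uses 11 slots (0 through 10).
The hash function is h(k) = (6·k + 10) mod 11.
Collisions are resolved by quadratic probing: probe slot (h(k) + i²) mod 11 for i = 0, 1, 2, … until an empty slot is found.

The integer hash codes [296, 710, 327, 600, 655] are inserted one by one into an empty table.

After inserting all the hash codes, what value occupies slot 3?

327

Insert 296: h=4, slot 4 empty → index 4.
Insert 710: h=2, slot 2 empty → index 2.
Insert 327: h=3, slot 3 empty → index 3.
Insert 600: h=2, slots 2,3 occupied → index 6.
Insert 655: h=2, slots 2,3,6 occupied → index 0.
Table: [655, _, 710, 327, 296, _, 600, _, _, _, _]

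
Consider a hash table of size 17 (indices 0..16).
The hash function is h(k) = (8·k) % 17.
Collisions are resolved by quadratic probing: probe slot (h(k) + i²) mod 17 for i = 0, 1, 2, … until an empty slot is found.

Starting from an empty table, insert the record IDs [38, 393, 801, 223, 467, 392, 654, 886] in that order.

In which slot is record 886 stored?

7

Insert 38: h=15, slot 15 empty => index 15.
Insert 393: h=16, slot 16 empty => index 16.
Insert 801: h=16, slot 16 occupied => index 0.
Insert 223: h=16, slots 16,0 occupied => index 3.
Insert 467: h=13, slot 13 empty => index 13.
Insert 392: h=8, slot 8 empty => index 8.
Insert 654: h=13, slot 13 occupied => index 14.
Insert 886: h=16, slots 16,0,3,8,15 occupied => index 7.
Table: [801, -, -, 223, -, -, -, 886, 392, -, -, -, -, 467, 654, 38, 393]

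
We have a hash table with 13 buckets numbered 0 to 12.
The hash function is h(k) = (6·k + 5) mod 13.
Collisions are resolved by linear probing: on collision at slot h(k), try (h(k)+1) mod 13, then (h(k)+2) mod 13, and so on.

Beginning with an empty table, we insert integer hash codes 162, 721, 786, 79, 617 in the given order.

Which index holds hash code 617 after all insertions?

5

162: h=2 → slot 2
721: h=2, probe 2,3 → slot 3
786: h=2, probe 2,3,4 → slot 4
79: h=11 → slot 11
617: h=2, probe 2,3,4,5 → slot 5
Table: [∅, ∅, 162, 721, 786, 617, ∅, ∅, ∅, ∅, ∅, 79, ∅]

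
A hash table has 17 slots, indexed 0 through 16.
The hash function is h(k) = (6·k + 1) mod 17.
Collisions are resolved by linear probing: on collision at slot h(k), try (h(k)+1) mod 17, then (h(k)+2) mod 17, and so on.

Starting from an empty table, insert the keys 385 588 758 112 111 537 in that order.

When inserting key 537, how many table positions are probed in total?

Insert 385: h=16, slot 16 empty -> index 16.
Insert 588: h=10, slot 10 empty -> index 10.
Insert 758: h=10, slot 10 occupied -> index 11.
Insert 112: h=10, slots 10,11 occupied -> index 12.
Insert 111: h=4, slot 4 empty -> index 4.
Insert 537: h=10, slots 10,11,12 occupied -> index 13.
Table: [., ., ., ., 111, ., ., ., ., ., 588, 758, 112, 537, ., ., 385]

4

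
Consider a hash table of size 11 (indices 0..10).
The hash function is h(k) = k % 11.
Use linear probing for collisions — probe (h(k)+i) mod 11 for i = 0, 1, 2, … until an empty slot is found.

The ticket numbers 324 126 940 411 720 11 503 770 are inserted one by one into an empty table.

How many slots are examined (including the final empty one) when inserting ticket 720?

4

Insert 324: h=5, slot 5 empty -> index 5.
Insert 126: h=5, slot 5 occupied -> index 6.
Insert 940: h=5, slots 5,6 occupied -> index 7.
Insert 411: h=4, slot 4 empty -> index 4.
Insert 720: h=5, slots 5,6,7 occupied -> index 8.
Insert 11: h=0, slot 0 empty -> index 0.
Insert 503: h=8, slot 8 occupied -> index 9.
Insert 770: h=0, slot 0 occupied -> index 1.
Table: [11, 770, —, —, 411, 324, 126, 940, 720, 503, —]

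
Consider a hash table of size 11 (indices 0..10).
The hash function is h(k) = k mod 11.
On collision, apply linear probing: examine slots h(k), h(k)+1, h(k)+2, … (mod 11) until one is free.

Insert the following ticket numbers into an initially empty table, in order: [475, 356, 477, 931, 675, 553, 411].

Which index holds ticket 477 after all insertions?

Insert 475: h=2, slot 2 empty -> index 2.
Insert 356: h=4, slot 4 empty -> index 4.
Insert 477: h=4, slot 4 occupied -> index 5.
Insert 931: h=7, slot 7 empty -> index 7.
Insert 675: h=4, slots 4,5 occupied -> index 6.
Insert 553: h=3, slot 3 empty -> index 3.
Insert 411: h=4, slots 4,5,6,7 occupied -> index 8.
Table: [∅, ∅, 475, 553, 356, 477, 675, 931, 411, ∅, ∅]

5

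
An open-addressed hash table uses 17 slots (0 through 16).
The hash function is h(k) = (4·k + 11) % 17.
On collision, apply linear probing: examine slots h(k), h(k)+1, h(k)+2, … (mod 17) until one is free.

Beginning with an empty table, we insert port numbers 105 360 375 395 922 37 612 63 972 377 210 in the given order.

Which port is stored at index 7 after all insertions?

Insert 105: h=6, slot 6 empty → index 6.
Insert 360: h=6, slot 6 occupied → index 7.
Insert 375: h=15, slot 15 empty → index 15.
Insert 395: h=10, slot 10 empty → index 10.
Insert 922: h=10, slot 10 occupied → index 11.
Insert 37: h=6, slots 6,7 occupied → index 8.
Insert 612: h=11, slot 11 occupied → index 12.
Insert 63: h=8, slot 8 occupied → index 9.
Insert 972: h=6, slots 6,7,8,9,10,11,12 occupied → index 13.
Insert 377: h=6, slots 6,7,8,9,10,11,12,13 occupied → index 14.
Insert 210: h=1, slot 1 empty → index 1.
Table: [—, 210, —, —, —, —, 105, 360, 37, 63, 395, 922, 612, 972, 377, 375, —]

360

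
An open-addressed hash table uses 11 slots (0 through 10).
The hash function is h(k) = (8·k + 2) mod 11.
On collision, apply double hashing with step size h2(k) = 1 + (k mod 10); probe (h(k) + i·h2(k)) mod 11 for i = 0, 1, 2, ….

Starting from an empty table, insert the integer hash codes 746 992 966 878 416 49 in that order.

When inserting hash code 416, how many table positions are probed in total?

3

Insert 746: h=8, slot 8 empty -> index 8.
Insert 992: h=7, slot 7 empty -> index 7.
Insert 966: h=8, h2=7, slot 8 occupied -> index 4.
Insert 878: h=8, h2=9, slot 8 occupied -> index 6.
Insert 416: h=8, h2=7, slots 8,4 occupied -> index 0.
Insert 49: h=9, slot 9 empty -> index 9.
Table: [416, ∅, ∅, ∅, 966, ∅, 878, 992, 746, 49, ∅]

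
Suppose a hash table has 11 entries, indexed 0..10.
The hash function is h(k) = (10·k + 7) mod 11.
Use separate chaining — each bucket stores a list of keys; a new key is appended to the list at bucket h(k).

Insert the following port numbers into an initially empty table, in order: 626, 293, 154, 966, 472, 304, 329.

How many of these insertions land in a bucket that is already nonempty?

3

Insert 626: h=8, bucket 8 empty → new chain.
Insert 293: h=0, bucket 0 empty → new chain.
Insert 154: h=7, bucket 7 empty → new chain.
Insert 966: h=9, bucket 9 empty → new chain.
Insert 472: h=8, bucket 8 nonempty → append to chain.
Insert 304: h=0, bucket 0 nonempty → append to chain.
Insert 329: h=8, bucket 8 nonempty → append to chain.
Final buckets:
0: 293 -> 304
1: ∅
2: ∅
3: ∅
4: ∅
5: ∅
6: ∅
7: 154
8: 626 -> 472 -> 329
9: 966
10: ∅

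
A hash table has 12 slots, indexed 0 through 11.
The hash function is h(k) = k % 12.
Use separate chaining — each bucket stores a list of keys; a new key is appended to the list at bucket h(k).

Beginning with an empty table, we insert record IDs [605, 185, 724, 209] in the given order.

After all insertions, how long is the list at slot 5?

3

Insert 605: h=5, bucket 5 empty → new chain.
Insert 185: h=5, bucket 5 nonempty → append to chain.
Insert 724: h=4, bucket 4 empty → new chain.
Insert 209: h=5, bucket 5 nonempty → append to chain.
Final buckets:
0: ∅
1: ∅
2: ∅
3: ∅
4: 724
5: 605 -> 185 -> 209
6: ∅
7: ∅
8: ∅
9: ∅
10: ∅
11: ∅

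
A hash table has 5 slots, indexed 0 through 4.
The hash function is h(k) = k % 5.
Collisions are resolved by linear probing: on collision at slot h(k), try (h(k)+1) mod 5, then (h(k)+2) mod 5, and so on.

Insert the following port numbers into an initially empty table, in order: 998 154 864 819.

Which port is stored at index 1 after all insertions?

Insert 998: h=3, slot 3 empty → index 3.
Insert 154: h=4, slot 4 empty → index 4.
Insert 864: h=4, slot 4 occupied → index 0.
Insert 819: h=4, slots 4,0 occupied → index 1.
Table: [864, 819, —, 998, 154]

819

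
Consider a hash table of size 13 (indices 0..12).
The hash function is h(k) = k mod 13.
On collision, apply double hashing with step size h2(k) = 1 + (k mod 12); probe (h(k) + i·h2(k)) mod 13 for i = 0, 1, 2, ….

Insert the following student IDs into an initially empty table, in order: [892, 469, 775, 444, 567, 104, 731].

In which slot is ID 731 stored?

11

Insert 892: h=8, slot 8 empty => index 8.
Insert 469: h=1, slot 1 empty => index 1.
Insert 775: h=8, h2=8, slot 8 occupied => index 3.
Insert 444: h=2, slot 2 empty => index 2.
Insert 567: h=8, h2=4, slot 8 occupied => index 12.
Insert 104: h=0, slot 0 empty => index 0.
Insert 731: h=3, h2=12, slots 3,2,1,0,12 occupied => index 11.
Table: [104, 469, 444, 775, ∅, ∅, ∅, ∅, 892, ∅, ∅, 731, 567]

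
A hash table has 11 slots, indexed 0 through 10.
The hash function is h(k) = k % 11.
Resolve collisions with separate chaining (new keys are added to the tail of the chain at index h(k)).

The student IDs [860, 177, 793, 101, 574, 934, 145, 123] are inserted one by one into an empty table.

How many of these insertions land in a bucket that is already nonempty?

860 -> bucket 2
177 -> bucket 1
793 -> bucket 1 (collision)
101 -> bucket 2 (collision)
574 -> bucket 2 (collision)
934 -> bucket 10
145 -> bucket 2 (collision)
123 -> bucket 2 (collision)
Final buckets:
0: -
1: 177 -> 793
2: 860 -> 101 -> 574 -> 145 -> 123
3: -
4: -
5: -
6: -
7: -
8: -
9: -
10: 934

5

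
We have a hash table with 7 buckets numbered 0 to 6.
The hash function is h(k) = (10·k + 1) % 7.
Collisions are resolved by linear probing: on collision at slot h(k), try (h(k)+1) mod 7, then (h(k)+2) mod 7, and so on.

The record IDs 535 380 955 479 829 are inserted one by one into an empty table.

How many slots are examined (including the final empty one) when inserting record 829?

4

Insert 535: h=3, slot 3 empty -> index 3.
Insert 380: h=0, slot 0 empty -> index 0.
Insert 955: h=3, slot 3 occupied -> index 4.
Insert 479: h=3, slots 3,4 occupied -> index 5.
Insert 829: h=3, slots 3,4,5 occupied -> index 6.
Table: [380, ., ., 535, 955, 479, 829]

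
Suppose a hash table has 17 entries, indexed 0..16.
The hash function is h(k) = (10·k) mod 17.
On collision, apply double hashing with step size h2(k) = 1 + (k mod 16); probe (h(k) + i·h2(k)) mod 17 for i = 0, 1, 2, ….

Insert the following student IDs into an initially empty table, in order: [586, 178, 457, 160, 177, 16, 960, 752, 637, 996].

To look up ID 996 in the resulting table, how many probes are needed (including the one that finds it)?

2

Insert 586: h=12, slot 12 empty -> index 12.
Insert 178: h=12, h2=3, slot 12 occupied -> index 15.
Insert 457: h=14, slot 14 empty -> index 14.
Insert 160: h=2, slot 2 empty -> index 2.
Insert 177: h=2, h2=2, slot 2 occupied -> index 4.
Insert 16: h=7, slot 7 empty -> index 7.
Insert 960: h=12, h2=1, slot 12 occupied -> index 13.
Insert 752: h=6, slot 6 empty -> index 6.
Insert 637: h=12, h2=14, slot 12 occupied -> index 9.
Insert 996: h=15, h2=5, slot 15 occupied -> index 3.
Table: [∅, ∅, 160, 996, 177, ∅, 752, 16, ∅, 637, ∅, ∅, 586, 960, 457, 178, ∅]
Lookup 996: h=15, h2=5, probe 15,3 → found at 3.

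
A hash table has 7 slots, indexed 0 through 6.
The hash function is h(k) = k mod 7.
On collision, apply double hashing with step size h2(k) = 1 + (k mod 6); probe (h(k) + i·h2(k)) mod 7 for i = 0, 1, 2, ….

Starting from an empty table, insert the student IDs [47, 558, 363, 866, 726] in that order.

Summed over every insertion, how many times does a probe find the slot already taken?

5

47: h=5 → slot 5
558: h=5, h2=1, probe 5,6 → slot 6
363: h=6, h2=4, probe 6,3 → slot 3
866: h=5, h2=3, probe 5,1 → slot 1
726: h=5, h2=1, probe 5,6,0 → slot 0
Table: [726, 866, ∅, 363, ∅, 47, 558]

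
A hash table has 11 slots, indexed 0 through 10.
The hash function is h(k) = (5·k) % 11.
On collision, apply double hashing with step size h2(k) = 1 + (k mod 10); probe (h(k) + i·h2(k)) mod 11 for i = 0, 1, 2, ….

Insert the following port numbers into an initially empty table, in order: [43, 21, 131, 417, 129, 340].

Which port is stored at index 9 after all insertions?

Insert 43: h=6, slot 6 empty => index 6.
Insert 21: h=6, h2=2, slot 6 occupied => index 8.
Insert 131: h=6, h2=2, slots 6,8 occupied => index 10.
Insert 417: h=6, h2=8, slot 6 occupied => index 3.
Insert 129: h=7, slot 7 empty => index 7.
Insert 340: h=6, h2=1, slots 6,7,8 occupied => index 9.
Table: [—, —, —, 417, —, —, 43, 129, 21, 340, 131]

340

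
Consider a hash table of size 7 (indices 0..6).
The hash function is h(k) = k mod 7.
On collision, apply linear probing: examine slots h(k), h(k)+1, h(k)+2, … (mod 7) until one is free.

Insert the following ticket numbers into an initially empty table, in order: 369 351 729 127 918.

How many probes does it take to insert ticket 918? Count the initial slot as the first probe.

4

369: h=5 -> slot 5
351: h=1 -> slot 1
729: h=1, probe 1,2 -> slot 2
127: h=1, probe 1,2,3 -> slot 3
918: h=1, probe 1,2,3,4 -> slot 4
Table: [∅, 351, 729, 127, 918, 369, ∅]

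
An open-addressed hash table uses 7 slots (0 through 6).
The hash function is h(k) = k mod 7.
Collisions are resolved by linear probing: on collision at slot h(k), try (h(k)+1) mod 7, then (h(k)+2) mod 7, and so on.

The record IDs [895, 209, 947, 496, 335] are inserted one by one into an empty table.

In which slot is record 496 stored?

1

Insert 895: h=6, slot 6 empty -> index 6.
Insert 209: h=6, slot 6 occupied -> index 0.
Insert 947: h=2, slot 2 empty -> index 2.
Insert 496: h=6, slots 6,0 occupied -> index 1.
Insert 335: h=6, slots 6,0,1,2 occupied -> index 3.
Table: [209, 496, 947, 335, —, —, 895]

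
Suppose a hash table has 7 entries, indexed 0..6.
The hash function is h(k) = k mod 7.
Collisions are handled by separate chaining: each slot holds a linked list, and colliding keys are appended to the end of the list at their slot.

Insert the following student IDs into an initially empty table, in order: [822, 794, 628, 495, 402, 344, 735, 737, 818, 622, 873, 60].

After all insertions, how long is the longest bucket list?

3

Insert 822: h=3, bucket 3 empty → new chain.
Insert 794: h=3, bucket 3 nonempty → append to chain.
Insert 628: h=5, bucket 5 empty → new chain.
Insert 495: h=5, bucket 5 nonempty → append to chain.
Insert 402: h=3, bucket 3 nonempty → append to chain.
Insert 344: h=1, bucket 1 empty → new chain.
Insert 735: h=0, bucket 0 empty → new chain.
Insert 737: h=2, bucket 2 empty → new chain.
Insert 818: h=6, bucket 6 empty → new chain.
Insert 622: h=6, bucket 6 nonempty → append to chain.
Insert 873: h=5, bucket 5 nonempty → append to chain.
Insert 60: h=4, bucket 4 empty → new chain.
Final buckets:
0: 735
1: 344
2: 737
3: 822 -> 794 -> 402
4: 60
5: 628 -> 495 -> 873
6: 818 -> 622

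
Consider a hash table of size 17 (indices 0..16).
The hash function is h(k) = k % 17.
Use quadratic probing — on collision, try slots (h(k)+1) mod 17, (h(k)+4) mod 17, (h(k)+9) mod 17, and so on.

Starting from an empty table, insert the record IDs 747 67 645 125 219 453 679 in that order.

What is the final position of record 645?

3

Insert 747: h=16, slot 16 empty -> index 16.
Insert 67: h=16, slot 16 occupied -> index 0.
Insert 645: h=16, slots 16,0 occupied -> index 3.
Insert 125: h=6, slot 6 empty -> index 6.
Insert 219: h=15, slot 15 empty -> index 15.
Insert 453: h=11, slot 11 empty -> index 11.
Insert 679: h=16, slots 16,0,3 occupied -> index 8.
Table: [67, _, _, 645, _, _, 125, _, 679, _, _, 453, _, _, _, 219, 747]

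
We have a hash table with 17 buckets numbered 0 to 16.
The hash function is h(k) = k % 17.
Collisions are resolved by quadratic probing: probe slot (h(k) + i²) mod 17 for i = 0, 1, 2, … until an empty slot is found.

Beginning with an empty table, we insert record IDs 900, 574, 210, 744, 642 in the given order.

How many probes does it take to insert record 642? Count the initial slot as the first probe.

3

Insert 900: h=16, slot 16 empty -> index 16.
Insert 574: h=13, slot 13 empty -> index 13.
Insert 210: h=6, slot 6 empty -> index 6.
Insert 744: h=13, slot 13 occupied -> index 14.
Insert 642: h=13, slots 13,14 occupied -> index 0.
Table: [642, _, _, _, _, _, 210, _, _, _, _, _, _, 574, 744, _, 900]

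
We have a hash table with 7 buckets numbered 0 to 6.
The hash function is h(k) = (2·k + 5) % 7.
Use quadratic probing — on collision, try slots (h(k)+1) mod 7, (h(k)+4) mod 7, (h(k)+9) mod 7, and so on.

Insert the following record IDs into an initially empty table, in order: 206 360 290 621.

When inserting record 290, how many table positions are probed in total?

206: h=4 → slot 4
360: h=4, probe 4,5 → slot 5
290: h=4, probe 4,5,1 → slot 1
621: h=1, probe 1,2 → slot 2
Table: [—, 290, 621, —, 206, 360, —]

3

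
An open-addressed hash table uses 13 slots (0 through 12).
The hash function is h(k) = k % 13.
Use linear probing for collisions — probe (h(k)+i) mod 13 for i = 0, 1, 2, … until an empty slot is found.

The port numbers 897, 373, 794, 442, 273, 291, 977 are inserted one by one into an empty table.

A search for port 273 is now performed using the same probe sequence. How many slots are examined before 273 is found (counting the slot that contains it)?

897 hashes to 0; slot 0 is free → place at 0.
373 hashes to 9; slot 9 is free → place at 9.
794 hashes to 1; slot 1 is free → place at 1.
442 hashes to 0; 0,1 taken → place at 2.
273 hashes to 0; 0,1,2 taken → place at 3.
291 hashes to 5; slot 5 is free → place at 5.
977 hashes to 2; 2,3 taken → place at 4.
Table: [897, 794, 442, 273, 977, 291, ., ., ., 373, ., ., .]
Lookup 273: h=0, probe 0,1,2,3 → found at 3.

4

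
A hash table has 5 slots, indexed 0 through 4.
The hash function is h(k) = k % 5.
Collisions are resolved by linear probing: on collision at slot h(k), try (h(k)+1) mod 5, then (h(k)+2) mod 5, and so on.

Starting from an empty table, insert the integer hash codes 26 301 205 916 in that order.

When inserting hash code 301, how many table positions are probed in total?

26 hashes to 1; slot 1 is free -> place at 1.
301 hashes to 1; 1 taken -> place at 2.
205 hashes to 0; slot 0 is free -> place at 0.
916 hashes to 1; 1,2 taken -> place at 3.
Table: [205, 26, 301, 916, -]

2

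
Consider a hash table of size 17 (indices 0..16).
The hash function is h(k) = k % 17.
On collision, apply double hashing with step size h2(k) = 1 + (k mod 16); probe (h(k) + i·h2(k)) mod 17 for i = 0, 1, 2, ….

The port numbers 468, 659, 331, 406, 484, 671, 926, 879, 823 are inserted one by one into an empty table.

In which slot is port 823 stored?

Insert 468: h=9, slot 9 empty → index 9.
Insert 659: h=13, slot 13 empty → index 13.
Insert 331: h=8, slot 8 empty → index 8.
Insert 406: h=15, slot 15 empty → index 15.
Insert 484: h=8, h2=5, slots 8,13 occupied → index 1.
Insert 671: h=8, h2=16, slot 8 occupied → index 7.
Insert 926: h=8, h2=15, slot 8 occupied → index 6.
Insert 879: h=12, slot 12 empty → index 12.
Insert 823: h=7, h2=8, slots 7,15,6 occupied → index 14.
Table: [-, 484, -, -, -, -, 926, 671, 331, 468, -, -, 879, 659, 823, 406, -]

14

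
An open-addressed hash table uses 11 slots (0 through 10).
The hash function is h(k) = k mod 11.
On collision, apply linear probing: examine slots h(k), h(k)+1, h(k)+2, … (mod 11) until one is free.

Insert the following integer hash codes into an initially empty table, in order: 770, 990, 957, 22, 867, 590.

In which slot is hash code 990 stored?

1

770: h=0 => slot 0
990: h=0, probe 0,1 => slot 1
957: h=0, probe 0,1,2 => slot 2
22: h=0, probe 0,1,2,3 => slot 3
867: h=9 => slot 9
590: h=7 => slot 7
Table: [770, 990, 957, 22, -, -, -, 590, -, 867, -]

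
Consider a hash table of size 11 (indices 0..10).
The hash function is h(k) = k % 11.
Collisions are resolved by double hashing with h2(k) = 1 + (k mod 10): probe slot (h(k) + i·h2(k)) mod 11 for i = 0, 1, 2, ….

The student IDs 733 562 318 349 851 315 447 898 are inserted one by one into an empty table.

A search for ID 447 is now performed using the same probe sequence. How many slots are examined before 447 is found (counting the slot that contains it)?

4

733 hashes to 7; slot 7 is free => place at 7.
562 hashes to 1; slot 1 is free => place at 1.
318 hashes to 10; slot 10 is free => place at 10.
349 hashes to 8; slot 8 is free => place at 8.
851 hashes to 4; slot 4 is free => place at 4.
315 hashes to 7, h2=6; 7 taken => place at 2.
447 hashes to 7, h2=8; 7,4,1 taken => place at 9.
898 hashes to 7, h2=9; 7 taken => place at 5.
Table: [∅, 562, 315, ∅, 851, 898, ∅, 733, 349, 447, 318]
Lookup 447: h=7, h2=8, probe 7,4,1,9 → found at 9.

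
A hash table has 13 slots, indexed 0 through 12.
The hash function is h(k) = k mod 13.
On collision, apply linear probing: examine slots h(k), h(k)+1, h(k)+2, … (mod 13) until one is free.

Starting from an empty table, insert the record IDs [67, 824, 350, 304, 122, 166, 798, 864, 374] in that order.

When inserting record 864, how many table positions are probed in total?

4

Insert 67: h=2, slot 2 empty -> index 2.
Insert 824: h=5, slot 5 empty -> index 5.
Insert 350: h=12, slot 12 empty -> index 12.
Insert 304: h=5, slot 5 occupied -> index 6.
Insert 122: h=5, slots 5,6 occupied -> index 7.
Insert 166: h=10, slot 10 empty -> index 10.
Insert 798: h=5, slots 5,6,7 occupied -> index 8.
Insert 864: h=6, slots 6,7,8 occupied -> index 9.
Insert 374: h=10, slot 10 occupied -> index 11.
Table: [-, -, 67, -, -, 824, 304, 122, 798, 864, 166, 374, 350]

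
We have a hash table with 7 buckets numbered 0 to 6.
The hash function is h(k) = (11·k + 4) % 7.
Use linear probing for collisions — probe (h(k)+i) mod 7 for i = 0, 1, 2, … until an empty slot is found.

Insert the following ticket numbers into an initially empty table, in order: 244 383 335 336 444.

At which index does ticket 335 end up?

1

244 hashes to 0; slot 0 is free => place at 0.
383 hashes to 3; slot 3 is free => place at 3.
335 hashes to 0; 0 taken => place at 1.
336 hashes to 4; slot 4 is free => place at 4.
444 hashes to 2; slot 2 is free => place at 2.
Table: [244, 335, 444, 383, 336, ., .]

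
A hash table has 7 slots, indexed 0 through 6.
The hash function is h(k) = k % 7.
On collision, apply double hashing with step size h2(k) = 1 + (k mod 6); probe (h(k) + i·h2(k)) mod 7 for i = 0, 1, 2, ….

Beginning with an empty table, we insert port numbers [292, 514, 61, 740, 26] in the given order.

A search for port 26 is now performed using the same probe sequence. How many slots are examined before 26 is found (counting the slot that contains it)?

3

292 hashes to 5; slot 5 is free → place at 5.
514 hashes to 3; slot 3 is free → place at 3.
61 hashes to 5, h2=2; 5 taken → place at 0.
740 hashes to 5, h2=3; 5 taken → place at 1.
26 hashes to 5, h2=3; 5,1 taken → place at 4.
Table: [61, 740, —, 514, 26, 292, —]
Lookup 26: h=5, h2=3, probe 5,1,4 → found at 4.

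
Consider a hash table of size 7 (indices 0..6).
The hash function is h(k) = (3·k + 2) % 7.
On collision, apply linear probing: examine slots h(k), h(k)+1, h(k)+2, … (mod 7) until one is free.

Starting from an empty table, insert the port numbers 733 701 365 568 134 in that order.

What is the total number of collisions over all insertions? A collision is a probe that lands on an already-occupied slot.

Insert 733: h=3, slot 3 empty => index 3.
Insert 701: h=5, slot 5 empty => index 5.
Insert 365: h=5, slot 5 occupied => index 6.
Insert 568: h=5, slots 5,6 occupied => index 0.
Insert 134: h=5, slots 5,6,0 occupied => index 1.
Table: [568, 134, —, 733, —, 701, 365]

6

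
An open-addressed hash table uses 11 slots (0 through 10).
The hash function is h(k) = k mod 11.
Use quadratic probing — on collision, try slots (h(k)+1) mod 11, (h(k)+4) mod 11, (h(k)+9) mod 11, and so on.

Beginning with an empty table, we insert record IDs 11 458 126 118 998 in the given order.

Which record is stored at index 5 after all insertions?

11 hashes to 0; slot 0 is free → place at 0.
458 hashes to 7; slot 7 is free → place at 7.
126 hashes to 5; slot 5 is free → place at 5.
118 hashes to 8; slot 8 is free → place at 8.
998 hashes to 8; 8 taken → place at 9.
Table: [11, ., ., ., ., 126, ., 458, 118, 998, .]

126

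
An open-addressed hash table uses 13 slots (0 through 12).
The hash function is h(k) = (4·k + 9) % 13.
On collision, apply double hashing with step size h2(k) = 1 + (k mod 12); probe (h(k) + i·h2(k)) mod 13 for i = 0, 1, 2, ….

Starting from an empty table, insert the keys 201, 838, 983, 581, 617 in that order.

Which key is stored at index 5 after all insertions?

838

201: h=7 => slot 7
838: h=7, h2=11, probe 7,5 => slot 5
983: h=2 => slot 2
581: h=6 => slot 6
617: h=7, h2=6, probe 7,0 => slot 0
Table: [617, —, 983, —, —, 838, 581, 201, —, —, —, —, —]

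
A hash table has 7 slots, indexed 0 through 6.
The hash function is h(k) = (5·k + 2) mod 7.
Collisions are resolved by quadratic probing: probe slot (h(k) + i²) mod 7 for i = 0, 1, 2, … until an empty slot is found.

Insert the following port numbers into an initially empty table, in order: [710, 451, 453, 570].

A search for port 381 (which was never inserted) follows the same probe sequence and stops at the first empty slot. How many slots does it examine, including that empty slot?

4

710 hashes to 3; slot 3 is free => place at 3.
451 hashes to 3; 3 taken => place at 4.
453 hashes to 6; slot 6 is free => place at 6.
570 hashes to 3; 3,4 taken => place at 0.
Table: [570, ∅, ∅, 710, 451, ∅, 453]
Lookup 381: h=3, probe 3,4,0,5 → slot 5 empty, not found.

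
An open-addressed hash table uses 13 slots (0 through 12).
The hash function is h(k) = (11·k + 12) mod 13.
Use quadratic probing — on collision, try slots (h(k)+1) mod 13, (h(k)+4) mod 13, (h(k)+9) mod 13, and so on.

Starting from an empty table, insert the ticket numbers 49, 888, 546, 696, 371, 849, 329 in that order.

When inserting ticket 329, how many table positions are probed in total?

49 hashes to 5; slot 5 is free => place at 5.
888 hashes to 4; slot 4 is free => place at 4.
546 hashes to 12; slot 12 is free => place at 12.
696 hashes to 11; slot 11 is free => place at 11.
371 hashes to 11; 11,12 taken => place at 2.
849 hashes to 4; 4,5 taken => place at 8.
329 hashes to 4; 4,5,8 taken => place at 0.
Table: [329, —, 371, —, 888, 49, —, —, 849, —, —, 696, 546]

4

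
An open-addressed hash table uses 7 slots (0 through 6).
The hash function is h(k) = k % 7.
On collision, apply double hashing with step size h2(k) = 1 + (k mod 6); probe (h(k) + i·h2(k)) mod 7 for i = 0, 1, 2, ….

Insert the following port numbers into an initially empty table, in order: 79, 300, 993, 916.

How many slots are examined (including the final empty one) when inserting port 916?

2

79: h=2 => slot 2
300: h=6 => slot 6
993: h=6, h2=4, probe 6,3 => slot 3
916: h=6, h2=5, probe 6,4 => slot 4
Table: [—, —, 79, 993, 916, —, 300]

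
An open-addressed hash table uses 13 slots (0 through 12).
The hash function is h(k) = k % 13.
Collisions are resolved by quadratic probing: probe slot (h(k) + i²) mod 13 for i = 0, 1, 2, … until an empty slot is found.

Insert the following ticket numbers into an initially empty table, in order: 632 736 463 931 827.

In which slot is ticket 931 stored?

632 hashes to 8; slot 8 is free => place at 8.
736 hashes to 8; 8 taken => place at 9.
463 hashes to 8; 8,9 taken => place at 12.
931 hashes to 8; 8,9,12 taken => place at 4.
827 hashes to 8; 8,9,12,4 taken => place at 11.
Table: [∅, ∅, ∅, ∅, 931, ∅, ∅, ∅, 632, 736, ∅, 827, 463]

4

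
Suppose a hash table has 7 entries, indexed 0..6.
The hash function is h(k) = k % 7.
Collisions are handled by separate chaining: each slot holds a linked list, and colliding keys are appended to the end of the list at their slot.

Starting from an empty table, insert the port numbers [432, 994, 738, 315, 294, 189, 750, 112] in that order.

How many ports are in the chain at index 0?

Insert 432: h=5, bucket 5 empty -> new chain.
Insert 994: h=0, bucket 0 empty -> new chain.
Insert 738: h=3, bucket 3 empty -> new chain.
Insert 315: h=0, bucket 0 nonempty -> append to chain.
Insert 294: h=0, bucket 0 nonempty -> append to chain.
Insert 189: h=0, bucket 0 nonempty -> append to chain.
Insert 750: h=1, bucket 1 empty -> new chain.
Insert 112: h=0, bucket 0 nonempty -> append to chain.
Final buckets:
0: 994 -> 315 -> 294 -> 189 -> 112
1: 750
2: ∅
3: 738
4: ∅
5: 432
6: ∅

5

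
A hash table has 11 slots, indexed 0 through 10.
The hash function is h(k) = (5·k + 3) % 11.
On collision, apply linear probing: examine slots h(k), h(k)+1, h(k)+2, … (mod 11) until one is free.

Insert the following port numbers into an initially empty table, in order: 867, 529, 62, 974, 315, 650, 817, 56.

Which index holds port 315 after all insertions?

6

867 hashes to 4; slot 4 is free -> place at 4.
529 hashes to 8; slot 8 is free -> place at 8.
62 hashes to 5; slot 5 is free -> place at 5.
974 hashes to 0; slot 0 is free -> place at 0.
315 hashes to 5; 5 taken -> place at 6.
650 hashes to 8; 8 taken -> place at 9.
817 hashes to 7; slot 7 is free -> place at 7.
56 hashes to 8; 8,9 taken -> place at 10.
Table: [974, ., ., ., 867, 62, 315, 817, 529, 650, 56]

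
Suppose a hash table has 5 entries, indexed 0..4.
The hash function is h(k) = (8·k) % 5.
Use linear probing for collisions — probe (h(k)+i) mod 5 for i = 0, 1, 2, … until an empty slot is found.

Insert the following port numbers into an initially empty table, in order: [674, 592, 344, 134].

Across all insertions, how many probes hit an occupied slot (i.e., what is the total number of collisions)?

674: h=2 -> slot 2
592: h=1 -> slot 1
344: h=2, probe 2,3 -> slot 3
134: h=2, probe 2,3,4 -> slot 4
Table: [., 592, 674, 344, 134]

3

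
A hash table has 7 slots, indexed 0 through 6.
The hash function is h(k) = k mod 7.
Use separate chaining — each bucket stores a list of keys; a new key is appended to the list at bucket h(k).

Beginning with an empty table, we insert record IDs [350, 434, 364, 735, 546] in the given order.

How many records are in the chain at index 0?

350 → bucket 0
434 → bucket 0 (collision)
364 → bucket 0 (collision)
735 → bucket 0 (collision)
546 → bucket 0 (collision)
Final buckets:
0: 350 -> 434 -> 364 -> 735 -> 546
1: .
2: .
3: .
4: .
5: .
6: .

5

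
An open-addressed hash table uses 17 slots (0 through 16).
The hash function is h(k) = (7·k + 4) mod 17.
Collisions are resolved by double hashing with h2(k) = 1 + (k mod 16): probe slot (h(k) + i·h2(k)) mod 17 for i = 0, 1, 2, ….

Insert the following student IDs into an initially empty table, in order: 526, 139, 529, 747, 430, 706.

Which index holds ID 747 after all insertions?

526: h=14 => slot 14
139: h=8 => slot 8
529: h=1 => slot 1
747: h=14, h2=12, probe 14,9 => slot 9
430: h=5 => slot 5
706: h=16 => slot 16
Table: [-, 529, -, -, -, 430, -, -, 139, 747, -, -, -, -, 526, -, 706]

9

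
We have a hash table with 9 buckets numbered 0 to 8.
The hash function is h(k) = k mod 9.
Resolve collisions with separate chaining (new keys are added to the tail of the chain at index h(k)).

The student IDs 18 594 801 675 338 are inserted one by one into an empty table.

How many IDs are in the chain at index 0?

Insert 18: h=0, bucket 0 empty -> new chain.
Insert 594: h=0, bucket 0 nonempty -> append to chain.
Insert 801: h=0, bucket 0 nonempty -> append to chain.
Insert 675: h=0, bucket 0 nonempty -> append to chain.
Insert 338: h=5, bucket 5 empty -> new chain.
Final buckets:
0: 18 -> 594 -> 801 -> 675
1: _
2: _
3: _
4: _
5: 338
6: _
7: _
8: _

4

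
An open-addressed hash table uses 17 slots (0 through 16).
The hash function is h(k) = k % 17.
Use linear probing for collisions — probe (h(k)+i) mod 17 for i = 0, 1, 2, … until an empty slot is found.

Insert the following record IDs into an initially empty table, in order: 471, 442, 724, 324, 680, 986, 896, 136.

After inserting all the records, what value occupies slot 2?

680

471: h=12 -> slot 12
442: h=0 -> slot 0
724: h=10 -> slot 10
324: h=1 -> slot 1
680: h=0, probe 0,1,2 -> slot 2
986: h=0, probe 0,1,2,3 -> slot 3
896: h=12, probe 12,13 -> slot 13
136: h=0, probe 0,1,2,3,4 -> slot 4
Table: [442, 324, 680, 986, 136, —, —, —, —, —, 724, —, 471, 896, —, —, —]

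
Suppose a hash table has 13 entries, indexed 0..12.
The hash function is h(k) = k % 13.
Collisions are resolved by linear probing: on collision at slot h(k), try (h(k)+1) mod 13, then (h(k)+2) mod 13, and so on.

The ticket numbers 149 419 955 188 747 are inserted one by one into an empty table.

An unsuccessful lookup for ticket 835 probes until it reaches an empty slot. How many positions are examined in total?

149: h=6 -> slot 6
419: h=3 -> slot 3
955: h=6, probe 6,7 -> slot 7
188: h=6, probe 6,7,8 -> slot 8
747: h=6, probe 6,7,8,9 -> slot 9
Table: [∅, ∅, ∅, 419, ∅, ∅, 149, 955, 188, 747, ∅, ∅, ∅]
Lookup 835: h=3, probe 3,4 → slot 4 empty, not found.

2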